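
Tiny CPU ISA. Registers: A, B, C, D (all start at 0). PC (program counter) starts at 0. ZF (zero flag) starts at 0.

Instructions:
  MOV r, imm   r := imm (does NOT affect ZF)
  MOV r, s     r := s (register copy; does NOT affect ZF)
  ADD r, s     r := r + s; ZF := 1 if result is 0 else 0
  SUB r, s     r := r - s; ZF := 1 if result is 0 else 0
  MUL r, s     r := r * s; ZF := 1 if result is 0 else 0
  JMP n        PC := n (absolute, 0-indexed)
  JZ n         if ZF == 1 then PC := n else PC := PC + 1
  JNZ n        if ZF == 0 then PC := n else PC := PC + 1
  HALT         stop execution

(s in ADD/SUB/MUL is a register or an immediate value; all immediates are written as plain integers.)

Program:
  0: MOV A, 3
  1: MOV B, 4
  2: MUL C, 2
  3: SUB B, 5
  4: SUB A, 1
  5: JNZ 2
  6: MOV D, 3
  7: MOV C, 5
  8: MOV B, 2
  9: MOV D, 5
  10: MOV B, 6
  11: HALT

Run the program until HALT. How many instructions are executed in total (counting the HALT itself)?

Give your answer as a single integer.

Answer: 20

Derivation:
Step 1: PC=0 exec 'MOV A, 3'. After: A=3 B=0 C=0 D=0 ZF=0 PC=1
Step 2: PC=1 exec 'MOV B, 4'. After: A=3 B=4 C=0 D=0 ZF=0 PC=2
Step 3: PC=2 exec 'MUL C, 2'. After: A=3 B=4 C=0 D=0 ZF=1 PC=3
Step 4: PC=3 exec 'SUB B, 5'. After: A=3 B=-1 C=0 D=0 ZF=0 PC=4
Step 5: PC=4 exec 'SUB A, 1'. After: A=2 B=-1 C=0 D=0 ZF=0 PC=5
Step 6: PC=5 exec 'JNZ 2'. After: A=2 B=-1 C=0 D=0 ZF=0 PC=2
Step 7: PC=2 exec 'MUL C, 2'. After: A=2 B=-1 C=0 D=0 ZF=1 PC=3
Step 8: PC=3 exec 'SUB B, 5'. After: A=2 B=-6 C=0 D=0 ZF=0 PC=4
Step 9: PC=4 exec 'SUB A, 1'. After: A=1 B=-6 C=0 D=0 ZF=0 PC=5
Step 10: PC=5 exec 'JNZ 2'. After: A=1 B=-6 C=0 D=0 ZF=0 PC=2
Step 11: PC=2 exec 'MUL C, 2'. After: A=1 B=-6 C=0 D=0 ZF=1 PC=3
Step 12: PC=3 exec 'SUB B, 5'. After: A=1 B=-11 C=0 D=0 ZF=0 PC=4
Step 13: PC=4 exec 'SUB A, 1'. After: A=0 B=-11 C=0 D=0 ZF=1 PC=5
Step 14: PC=5 exec 'JNZ 2'. After: A=0 B=-11 C=0 D=0 ZF=1 PC=6
Step 15: PC=6 exec 'MOV D, 3'. After: A=0 B=-11 C=0 D=3 ZF=1 PC=7
Step 16: PC=7 exec 'MOV C, 5'. After: A=0 B=-11 C=5 D=3 ZF=1 PC=8
Step 17: PC=8 exec 'MOV B, 2'. After: A=0 B=2 C=5 D=3 ZF=1 PC=9
Step 18: PC=9 exec 'MOV D, 5'. After: A=0 B=2 C=5 D=5 ZF=1 PC=10
Step 19: PC=10 exec 'MOV B, 6'. After: A=0 B=6 C=5 D=5 ZF=1 PC=11
Step 20: PC=11 exec 'HALT'. After: A=0 B=6 C=5 D=5 ZF=1 PC=11 HALTED
Total instructions executed: 20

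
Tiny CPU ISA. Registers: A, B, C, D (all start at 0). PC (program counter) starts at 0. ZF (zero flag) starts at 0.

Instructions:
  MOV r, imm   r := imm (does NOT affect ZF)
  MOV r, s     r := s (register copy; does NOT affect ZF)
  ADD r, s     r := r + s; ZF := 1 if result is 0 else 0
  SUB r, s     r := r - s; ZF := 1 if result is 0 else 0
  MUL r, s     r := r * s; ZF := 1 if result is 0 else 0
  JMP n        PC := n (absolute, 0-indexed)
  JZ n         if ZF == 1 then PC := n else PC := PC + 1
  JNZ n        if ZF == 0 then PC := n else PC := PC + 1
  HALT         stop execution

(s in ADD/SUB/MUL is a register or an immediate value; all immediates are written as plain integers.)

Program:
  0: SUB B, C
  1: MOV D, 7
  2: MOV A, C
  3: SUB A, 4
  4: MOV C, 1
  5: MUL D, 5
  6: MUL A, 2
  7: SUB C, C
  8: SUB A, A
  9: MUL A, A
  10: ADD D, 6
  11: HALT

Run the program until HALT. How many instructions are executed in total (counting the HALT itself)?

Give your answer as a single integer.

Step 1: PC=0 exec 'SUB B, C'. After: A=0 B=0 C=0 D=0 ZF=1 PC=1
Step 2: PC=1 exec 'MOV D, 7'. After: A=0 B=0 C=0 D=7 ZF=1 PC=2
Step 3: PC=2 exec 'MOV A, C'. After: A=0 B=0 C=0 D=7 ZF=1 PC=3
Step 4: PC=3 exec 'SUB A, 4'. After: A=-4 B=0 C=0 D=7 ZF=0 PC=4
Step 5: PC=4 exec 'MOV C, 1'. After: A=-4 B=0 C=1 D=7 ZF=0 PC=5
Step 6: PC=5 exec 'MUL D, 5'. After: A=-4 B=0 C=1 D=35 ZF=0 PC=6
Step 7: PC=6 exec 'MUL A, 2'. After: A=-8 B=0 C=1 D=35 ZF=0 PC=7
Step 8: PC=7 exec 'SUB C, C'. After: A=-8 B=0 C=0 D=35 ZF=1 PC=8
Step 9: PC=8 exec 'SUB A, A'. After: A=0 B=0 C=0 D=35 ZF=1 PC=9
Step 10: PC=9 exec 'MUL A, A'. After: A=0 B=0 C=0 D=35 ZF=1 PC=10
Step 11: PC=10 exec 'ADD D, 6'. After: A=0 B=0 C=0 D=41 ZF=0 PC=11
Step 12: PC=11 exec 'HALT'. After: A=0 B=0 C=0 D=41 ZF=0 PC=11 HALTED
Total instructions executed: 12

Answer: 12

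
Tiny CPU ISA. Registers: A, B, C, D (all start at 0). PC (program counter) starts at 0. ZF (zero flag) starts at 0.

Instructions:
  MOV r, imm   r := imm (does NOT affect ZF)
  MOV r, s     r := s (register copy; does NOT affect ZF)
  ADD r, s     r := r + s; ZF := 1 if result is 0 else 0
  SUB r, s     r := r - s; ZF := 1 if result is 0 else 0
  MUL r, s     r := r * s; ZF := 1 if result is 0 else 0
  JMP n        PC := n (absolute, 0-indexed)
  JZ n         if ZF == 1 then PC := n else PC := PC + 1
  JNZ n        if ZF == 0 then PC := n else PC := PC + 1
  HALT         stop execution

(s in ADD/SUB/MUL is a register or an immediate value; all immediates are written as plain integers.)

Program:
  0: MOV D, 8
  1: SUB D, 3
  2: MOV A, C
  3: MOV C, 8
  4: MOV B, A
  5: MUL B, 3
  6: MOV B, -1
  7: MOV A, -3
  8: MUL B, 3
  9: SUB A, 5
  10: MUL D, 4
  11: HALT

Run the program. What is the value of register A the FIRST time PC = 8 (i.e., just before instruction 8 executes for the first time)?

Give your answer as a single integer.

Step 1: PC=0 exec 'MOV D, 8'. After: A=0 B=0 C=0 D=8 ZF=0 PC=1
Step 2: PC=1 exec 'SUB D, 3'. After: A=0 B=0 C=0 D=5 ZF=0 PC=2
Step 3: PC=2 exec 'MOV A, C'. After: A=0 B=0 C=0 D=5 ZF=0 PC=3
Step 4: PC=3 exec 'MOV C, 8'. After: A=0 B=0 C=8 D=5 ZF=0 PC=4
Step 5: PC=4 exec 'MOV B, A'. After: A=0 B=0 C=8 D=5 ZF=0 PC=5
Step 6: PC=5 exec 'MUL B, 3'. After: A=0 B=0 C=8 D=5 ZF=1 PC=6
Step 7: PC=6 exec 'MOV B, -1'. After: A=0 B=-1 C=8 D=5 ZF=1 PC=7
Step 8: PC=7 exec 'MOV A, -3'. After: A=-3 B=-1 C=8 D=5 ZF=1 PC=8
First time PC=8: A=-3

-3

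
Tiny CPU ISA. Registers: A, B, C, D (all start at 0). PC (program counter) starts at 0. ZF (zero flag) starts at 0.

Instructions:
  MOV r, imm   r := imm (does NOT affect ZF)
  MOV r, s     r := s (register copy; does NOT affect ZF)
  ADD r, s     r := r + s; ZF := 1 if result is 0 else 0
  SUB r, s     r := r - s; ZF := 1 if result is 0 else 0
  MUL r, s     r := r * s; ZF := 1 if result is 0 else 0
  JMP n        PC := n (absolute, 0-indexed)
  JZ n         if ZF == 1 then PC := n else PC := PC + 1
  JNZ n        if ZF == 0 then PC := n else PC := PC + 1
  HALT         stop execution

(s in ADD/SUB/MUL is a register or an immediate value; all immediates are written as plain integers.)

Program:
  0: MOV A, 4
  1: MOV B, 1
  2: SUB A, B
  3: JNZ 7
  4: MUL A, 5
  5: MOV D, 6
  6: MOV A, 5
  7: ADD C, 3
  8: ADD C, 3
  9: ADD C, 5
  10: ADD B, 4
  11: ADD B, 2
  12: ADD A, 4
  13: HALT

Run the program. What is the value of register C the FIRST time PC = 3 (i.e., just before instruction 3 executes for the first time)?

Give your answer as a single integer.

Step 1: PC=0 exec 'MOV A, 4'. After: A=4 B=0 C=0 D=0 ZF=0 PC=1
Step 2: PC=1 exec 'MOV B, 1'. After: A=4 B=1 C=0 D=0 ZF=0 PC=2
Step 3: PC=2 exec 'SUB A, B'. After: A=3 B=1 C=0 D=0 ZF=0 PC=3
First time PC=3: C=0

0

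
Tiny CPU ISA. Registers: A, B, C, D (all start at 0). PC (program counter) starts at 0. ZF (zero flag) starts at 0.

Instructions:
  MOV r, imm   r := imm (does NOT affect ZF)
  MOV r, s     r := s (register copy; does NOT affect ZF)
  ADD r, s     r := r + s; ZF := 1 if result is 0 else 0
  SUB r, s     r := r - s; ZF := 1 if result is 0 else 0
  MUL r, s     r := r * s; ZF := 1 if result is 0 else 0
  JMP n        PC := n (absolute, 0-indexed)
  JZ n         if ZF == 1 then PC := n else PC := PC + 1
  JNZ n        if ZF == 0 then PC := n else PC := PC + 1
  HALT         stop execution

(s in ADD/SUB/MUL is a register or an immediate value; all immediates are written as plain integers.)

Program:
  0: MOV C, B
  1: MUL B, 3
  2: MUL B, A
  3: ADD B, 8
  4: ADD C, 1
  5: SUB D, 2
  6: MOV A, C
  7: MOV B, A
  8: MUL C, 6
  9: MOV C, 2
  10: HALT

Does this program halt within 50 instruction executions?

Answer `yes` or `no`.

Answer: yes

Derivation:
Step 1: PC=0 exec 'MOV C, B'. After: A=0 B=0 C=0 D=0 ZF=0 PC=1
Step 2: PC=1 exec 'MUL B, 3'. After: A=0 B=0 C=0 D=0 ZF=1 PC=2
Step 3: PC=2 exec 'MUL B, A'. After: A=0 B=0 C=0 D=0 ZF=1 PC=3
Step 4: PC=3 exec 'ADD B, 8'. After: A=0 B=8 C=0 D=0 ZF=0 PC=4
Step 5: PC=4 exec 'ADD C, 1'. After: A=0 B=8 C=1 D=0 ZF=0 PC=5
Step 6: PC=5 exec 'SUB D, 2'. After: A=0 B=8 C=1 D=-2 ZF=0 PC=6
Step 7: PC=6 exec 'MOV A, C'. After: A=1 B=8 C=1 D=-2 ZF=0 PC=7
Step 8: PC=7 exec 'MOV B, A'. After: A=1 B=1 C=1 D=-2 ZF=0 PC=8
Step 9: PC=8 exec 'MUL C, 6'. After: A=1 B=1 C=6 D=-2 ZF=0 PC=9
Step 10: PC=9 exec 'MOV C, 2'. After: A=1 B=1 C=2 D=-2 ZF=0 PC=10
Step 11: PC=10 exec 'HALT'. After: A=1 B=1 C=2 D=-2 ZF=0 PC=10 HALTED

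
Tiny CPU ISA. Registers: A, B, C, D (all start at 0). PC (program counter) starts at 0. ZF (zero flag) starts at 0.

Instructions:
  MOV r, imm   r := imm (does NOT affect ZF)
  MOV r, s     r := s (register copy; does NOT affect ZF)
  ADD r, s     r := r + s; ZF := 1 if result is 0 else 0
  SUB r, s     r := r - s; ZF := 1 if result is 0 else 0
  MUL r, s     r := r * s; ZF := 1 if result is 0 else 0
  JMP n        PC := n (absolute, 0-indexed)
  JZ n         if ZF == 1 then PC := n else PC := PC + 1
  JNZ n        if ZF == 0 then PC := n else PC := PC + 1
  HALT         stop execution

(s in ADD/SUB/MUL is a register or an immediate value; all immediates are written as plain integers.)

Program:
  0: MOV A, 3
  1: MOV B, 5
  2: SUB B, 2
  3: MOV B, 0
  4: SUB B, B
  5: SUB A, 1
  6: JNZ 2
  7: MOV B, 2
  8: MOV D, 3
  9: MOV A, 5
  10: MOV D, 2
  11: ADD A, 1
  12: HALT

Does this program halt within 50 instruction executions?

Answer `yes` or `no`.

Answer: yes

Derivation:
Step 1: PC=0 exec 'MOV A, 3'. After: A=3 B=0 C=0 D=0 ZF=0 PC=1
Step 2: PC=1 exec 'MOV B, 5'. After: A=3 B=5 C=0 D=0 ZF=0 PC=2
Step 3: PC=2 exec 'SUB B, 2'. After: A=3 B=3 C=0 D=0 ZF=0 PC=3
Step 4: PC=3 exec 'MOV B, 0'. After: A=3 B=0 C=0 D=0 ZF=0 PC=4
Step 5: PC=4 exec 'SUB B, B'. After: A=3 B=0 C=0 D=0 ZF=1 PC=5
Step 6: PC=5 exec 'SUB A, 1'. After: A=2 B=0 C=0 D=0 ZF=0 PC=6
Step 7: PC=6 exec 'JNZ 2'. After: A=2 B=0 C=0 D=0 ZF=0 PC=2
Step 8: PC=2 exec 'SUB B, 2'. After: A=2 B=-2 C=0 D=0 ZF=0 PC=3
Step 9: PC=3 exec 'MOV B, 0'. After: A=2 B=0 C=0 D=0 ZF=0 PC=4
Step 10: PC=4 exec 'SUB B, B'. After: A=2 B=0 C=0 D=0 ZF=1 PC=5
Step 11: PC=5 exec 'SUB A, 1'. After: A=1 B=0 C=0 D=0 ZF=0 PC=6
Step 12: PC=6 exec 'JNZ 2'. After: A=1 B=0 C=0 D=0 ZF=0 PC=2
Step 13: PC=2 exec 'SUB B, 2'. After: A=1 B=-2 C=0 D=0 ZF=0 PC=3
Step 14: PC=3 exec 'MOV B, 0'. After: A=1 B=0 C=0 D=0 ZF=0 PC=4
Step 15: PC=4 exec 'SUB B, B'. After: A=1 B=0 C=0 D=0 ZF=1 PC=5
Step 16: PC=5 exec 'SUB A, 1'. After: A=0 B=0 C=0 D=0 ZF=1 PC=6
Step 17: PC=6 exec 'JNZ 2'. After: A=0 B=0 C=0 D=0 ZF=1 PC=7
Step 18: PC=7 exec 'MOV B, 2'. After: A=0 B=2 C=0 D=0 ZF=1 PC=8
Step 19: PC=8 exec 'MOV D, 3'. After: A=0 B=2 C=0 D=3 ZF=1 PC=9
Step 20: PC=9 exec 'MOV A, 5'. After: A=5 B=2 C=0 D=3 ZF=1 PC=10
Step 21: PC=10 exec 'MOV D, 2'. After: A=5 B=2 C=0 D=2 ZF=1 PC=11
Step 22: PC=11 exec 'ADD A, 1'. After: A=6 B=2 C=0 D=2 ZF=0 PC=12
Step 23: PC=12 exec 'HALT'. After: A=6 B=2 C=0 D=2 ZF=0 PC=12 HALTED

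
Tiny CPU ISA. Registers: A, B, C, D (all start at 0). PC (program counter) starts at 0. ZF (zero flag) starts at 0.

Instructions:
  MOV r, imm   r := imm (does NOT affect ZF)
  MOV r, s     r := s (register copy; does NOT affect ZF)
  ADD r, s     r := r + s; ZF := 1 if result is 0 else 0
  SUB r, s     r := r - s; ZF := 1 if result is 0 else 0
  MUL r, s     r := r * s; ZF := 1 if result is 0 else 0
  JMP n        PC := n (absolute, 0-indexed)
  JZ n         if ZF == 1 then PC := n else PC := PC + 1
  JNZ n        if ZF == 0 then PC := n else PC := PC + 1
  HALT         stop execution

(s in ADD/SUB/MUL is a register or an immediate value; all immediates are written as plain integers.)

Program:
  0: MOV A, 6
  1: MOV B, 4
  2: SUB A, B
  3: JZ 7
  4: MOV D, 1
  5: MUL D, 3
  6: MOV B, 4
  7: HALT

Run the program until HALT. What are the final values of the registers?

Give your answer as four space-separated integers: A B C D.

Step 1: PC=0 exec 'MOV A, 6'. After: A=6 B=0 C=0 D=0 ZF=0 PC=1
Step 2: PC=1 exec 'MOV B, 4'. After: A=6 B=4 C=0 D=0 ZF=0 PC=2
Step 3: PC=2 exec 'SUB A, B'. After: A=2 B=4 C=0 D=0 ZF=0 PC=3
Step 4: PC=3 exec 'JZ 7'. After: A=2 B=4 C=0 D=0 ZF=0 PC=4
Step 5: PC=4 exec 'MOV D, 1'. After: A=2 B=4 C=0 D=1 ZF=0 PC=5
Step 6: PC=5 exec 'MUL D, 3'. After: A=2 B=4 C=0 D=3 ZF=0 PC=6
Step 7: PC=6 exec 'MOV B, 4'. After: A=2 B=4 C=0 D=3 ZF=0 PC=7
Step 8: PC=7 exec 'HALT'. After: A=2 B=4 C=0 D=3 ZF=0 PC=7 HALTED

Answer: 2 4 0 3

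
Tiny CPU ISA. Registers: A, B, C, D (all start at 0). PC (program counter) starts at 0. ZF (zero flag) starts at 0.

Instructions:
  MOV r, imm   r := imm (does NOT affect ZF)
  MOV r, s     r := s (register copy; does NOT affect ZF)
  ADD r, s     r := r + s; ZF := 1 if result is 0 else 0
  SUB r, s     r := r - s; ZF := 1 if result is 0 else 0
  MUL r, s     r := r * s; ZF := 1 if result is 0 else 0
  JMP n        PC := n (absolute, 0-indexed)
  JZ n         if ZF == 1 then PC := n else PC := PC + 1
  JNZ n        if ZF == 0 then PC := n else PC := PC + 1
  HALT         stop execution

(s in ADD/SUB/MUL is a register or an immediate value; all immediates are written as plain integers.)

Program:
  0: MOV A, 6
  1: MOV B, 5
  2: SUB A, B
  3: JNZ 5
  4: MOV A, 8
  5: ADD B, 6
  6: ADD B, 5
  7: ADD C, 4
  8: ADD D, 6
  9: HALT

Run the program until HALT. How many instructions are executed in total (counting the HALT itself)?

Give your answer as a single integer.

Step 1: PC=0 exec 'MOV A, 6'. After: A=6 B=0 C=0 D=0 ZF=0 PC=1
Step 2: PC=1 exec 'MOV B, 5'. After: A=6 B=5 C=0 D=0 ZF=0 PC=2
Step 3: PC=2 exec 'SUB A, B'. After: A=1 B=5 C=0 D=0 ZF=0 PC=3
Step 4: PC=3 exec 'JNZ 5'. After: A=1 B=5 C=0 D=0 ZF=0 PC=5
Step 5: PC=5 exec 'ADD B, 6'. After: A=1 B=11 C=0 D=0 ZF=0 PC=6
Step 6: PC=6 exec 'ADD B, 5'. After: A=1 B=16 C=0 D=0 ZF=0 PC=7
Step 7: PC=7 exec 'ADD C, 4'. After: A=1 B=16 C=4 D=0 ZF=0 PC=8
Step 8: PC=8 exec 'ADD D, 6'. After: A=1 B=16 C=4 D=6 ZF=0 PC=9
Step 9: PC=9 exec 'HALT'. After: A=1 B=16 C=4 D=6 ZF=0 PC=9 HALTED
Total instructions executed: 9

Answer: 9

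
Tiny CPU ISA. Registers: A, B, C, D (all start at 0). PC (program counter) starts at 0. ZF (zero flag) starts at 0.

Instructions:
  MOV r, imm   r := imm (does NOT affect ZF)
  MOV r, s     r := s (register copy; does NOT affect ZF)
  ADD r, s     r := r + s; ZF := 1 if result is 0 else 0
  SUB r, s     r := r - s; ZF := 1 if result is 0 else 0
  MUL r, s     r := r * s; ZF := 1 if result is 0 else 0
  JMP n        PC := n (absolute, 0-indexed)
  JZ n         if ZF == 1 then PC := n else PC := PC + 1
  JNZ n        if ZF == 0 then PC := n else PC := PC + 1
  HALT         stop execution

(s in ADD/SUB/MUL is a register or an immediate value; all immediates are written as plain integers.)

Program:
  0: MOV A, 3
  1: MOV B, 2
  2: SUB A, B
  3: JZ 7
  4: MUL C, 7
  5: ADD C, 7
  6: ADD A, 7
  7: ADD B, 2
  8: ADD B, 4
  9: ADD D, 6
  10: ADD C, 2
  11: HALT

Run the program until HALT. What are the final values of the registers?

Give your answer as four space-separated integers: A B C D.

Answer: 8 8 9 6

Derivation:
Step 1: PC=0 exec 'MOV A, 3'. After: A=3 B=0 C=0 D=0 ZF=0 PC=1
Step 2: PC=1 exec 'MOV B, 2'. After: A=3 B=2 C=0 D=0 ZF=0 PC=2
Step 3: PC=2 exec 'SUB A, B'. After: A=1 B=2 C=0 D=0 ZF=0 PC=3
Step 4: PC=3 exec 'JZ 7'. After: A=1 B=2 C=0 D=0 ZF=0 PC=4
Step 5: PC=4 exec 'MUL C, 7'. After: A=1 B=2 C=0 D=0 ZF=1 PC=5
Step 6: PC=5 exec 'ADD C, 7'. After: A=1 B=2 C=7 D=0 ZF=0 PC=6
Step 7: PC=6 exec 'ADD A, 7'. After: A=8 B=2 C=7 D=0 ZF=0 PC=7
Step 8: PC=7 exec 'ADD B, 2'. After: A=8 B=4 C=7 D=0 ZF=0 PC=8
Step 9: PC=8 exec 'ADD B, 4'. After: A=8 B=8 C=7 D=0 ZF=0 PC=9
Step 10: PC=9 exec 'ADD D, 6'. After: A=8 B=8 C=7 D=6 ZF=0 PC=10
Step 11: PC=10 exec 'ADD C, 2'. After: A=8 B=8 C=9 D=6 ZF=0 PC=11
Step 12: PC=11 exec 'HALT'. After: A=8 B=8 C=9 D=6 ZF=0 PC=11 HALTED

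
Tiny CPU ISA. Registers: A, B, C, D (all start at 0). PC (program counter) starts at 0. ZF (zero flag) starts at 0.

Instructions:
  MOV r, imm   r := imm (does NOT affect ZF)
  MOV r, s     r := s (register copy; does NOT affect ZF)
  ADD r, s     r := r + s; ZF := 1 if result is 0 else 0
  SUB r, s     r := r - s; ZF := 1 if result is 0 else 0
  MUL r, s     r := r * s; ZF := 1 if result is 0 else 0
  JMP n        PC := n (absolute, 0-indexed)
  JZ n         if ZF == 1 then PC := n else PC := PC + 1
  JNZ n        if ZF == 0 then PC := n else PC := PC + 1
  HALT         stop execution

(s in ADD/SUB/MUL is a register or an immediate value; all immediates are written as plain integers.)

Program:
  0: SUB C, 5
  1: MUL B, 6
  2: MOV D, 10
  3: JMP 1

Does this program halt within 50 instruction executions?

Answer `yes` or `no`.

Step 1: PC=0 exec 'SUB C, 5'. After: A=0 B=0 C=-5 D=0 ZF=0 PC=1
Step 2: PC=1 exec 'MUL B, 6'. After: A=0 B=0 C=-5 D=0 ZF=1 PC=2
Step 3: PC=2 exec 'MOV D, 10'. After: A=0 B=0 C=-5 D=10 ZF=1 PC=3
Step 4: PC=3 exec 'JMP 1'. After: A=0 B=0 C=-5 D=10 ZF=1 PC=1
Step 5: PC=1 exec 'MUL B, 6'. After: A=0 B=0 C=-5 D=10 ZF=1 PC=2
Step 6: PC=2 exec 'MOV D, 10'. After: A=0 B=0 C=-5 D=10 ZF=1 PC=3
State after step 6 equals state after step 3: the program is in a cycle of length 3 and will never halt.

Answer: no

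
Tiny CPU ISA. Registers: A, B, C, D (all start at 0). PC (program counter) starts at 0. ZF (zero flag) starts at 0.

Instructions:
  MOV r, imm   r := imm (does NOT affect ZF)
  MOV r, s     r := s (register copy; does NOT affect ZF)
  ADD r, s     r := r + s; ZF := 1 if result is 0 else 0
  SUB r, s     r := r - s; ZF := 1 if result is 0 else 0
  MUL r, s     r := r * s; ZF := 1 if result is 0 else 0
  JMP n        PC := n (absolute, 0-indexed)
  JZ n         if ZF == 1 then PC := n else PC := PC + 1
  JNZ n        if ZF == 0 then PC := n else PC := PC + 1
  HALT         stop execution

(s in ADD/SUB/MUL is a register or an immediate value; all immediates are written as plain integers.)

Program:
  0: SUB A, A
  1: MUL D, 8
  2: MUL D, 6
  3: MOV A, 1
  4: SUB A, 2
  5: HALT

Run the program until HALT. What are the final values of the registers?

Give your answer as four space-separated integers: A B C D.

Step 1: PC=0 exec 'SUB A, A'. After: A=0 B=0 C=0 D=0 ZF=1 PC=1
Step 2: PC=1 exec 'MUL D, 8'. After: A=0 B=0 C=0 D=0 ZF=1 PC=2
Step 3: PC=2 exec 'MUL D, 6'. After: A=0 B=0 C=0 D=0 ZF=1 PC=3
Step 4: PC=3 exec 'MOV A, 1'. After: A=1 B=0 C=0 D=0 ZF=1 PC=4
Step 5: PC=4 exec 'SUB A, 2'. After: A=-1 B=0 C=0 D=0 ZF=0 PC=5
Step 6: PC=5 exec 'HALT'. After: A=-1 B=0 C=0 D=0 ZF=0 PC=5 HALTED

Answer: -1 0 0 0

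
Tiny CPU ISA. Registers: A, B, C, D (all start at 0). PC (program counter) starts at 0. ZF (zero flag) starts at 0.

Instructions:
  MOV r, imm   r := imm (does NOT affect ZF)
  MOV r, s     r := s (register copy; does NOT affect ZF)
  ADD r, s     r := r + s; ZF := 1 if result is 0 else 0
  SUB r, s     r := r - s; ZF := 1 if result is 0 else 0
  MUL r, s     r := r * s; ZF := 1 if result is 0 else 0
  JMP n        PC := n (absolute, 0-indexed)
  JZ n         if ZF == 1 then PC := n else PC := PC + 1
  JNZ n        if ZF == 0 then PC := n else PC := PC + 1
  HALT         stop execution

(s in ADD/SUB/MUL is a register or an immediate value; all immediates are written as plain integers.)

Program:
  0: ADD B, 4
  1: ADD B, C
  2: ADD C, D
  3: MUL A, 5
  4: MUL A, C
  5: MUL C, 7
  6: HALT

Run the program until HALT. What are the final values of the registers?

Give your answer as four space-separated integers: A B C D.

Answer: 0 4 0 0

Derivation:
Step 1: PC=0 exec 'ADD B, 4'. After: A=0 B=4 C=0 D=0 ZF=0 PC=1
Step 2: PC=1 exec 'ADD B, C'. After: A=0 B=4 C=0 D=0 ZF=0 PC=2
Step 3: PC=2 exec 'ADD C, D'. After: A=0 B=4 C=0 D=0 ZF=1 PC=3
Step 4: PC=3 exec 'MUL A, 5'. After: A=0 B=4 C=0 D=0 ZF=1 PC=4
Step 5: PC=4 exec 'MUL A, C'. After: A=0 B=4 C=0 D=0 ZF=1 PC=5
Step 6: PC=5 exec 'MUL C, 7'. After: A=0 B=4 C=0 D=0 ZF=1 PC=6
Step 7: PC=6 exec 'HALT'. After: A=0 B=4 C=0 D=0 ZF=1 PC=6 HALTED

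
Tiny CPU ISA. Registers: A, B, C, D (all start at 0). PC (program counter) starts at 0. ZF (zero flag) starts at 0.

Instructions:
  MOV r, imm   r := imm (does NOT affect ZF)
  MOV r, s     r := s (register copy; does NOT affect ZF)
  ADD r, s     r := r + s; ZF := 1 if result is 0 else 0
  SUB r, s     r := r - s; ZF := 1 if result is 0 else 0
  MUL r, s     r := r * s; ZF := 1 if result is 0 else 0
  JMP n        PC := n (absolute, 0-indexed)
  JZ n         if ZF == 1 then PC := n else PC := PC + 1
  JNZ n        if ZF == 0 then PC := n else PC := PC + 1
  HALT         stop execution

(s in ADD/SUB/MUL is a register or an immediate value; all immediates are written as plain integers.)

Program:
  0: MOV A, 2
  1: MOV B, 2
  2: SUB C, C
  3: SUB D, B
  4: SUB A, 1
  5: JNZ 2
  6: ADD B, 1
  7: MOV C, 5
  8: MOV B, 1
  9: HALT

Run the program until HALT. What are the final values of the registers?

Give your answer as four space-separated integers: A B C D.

Step 1: PC=0 exec 'MOV A, 2'. After: A=2 B=0 C=0 D=0 ZF=0 PC=1
Step 2: PC=1 exec 'MOV B, 2'. After: A=2 B=2 C=0 D=0 ZF=0 PC=2
Step 3: PC=2 exec 'SUB C, C'. After: A=2 B=2 C=0 D=0 ZF=1 PC=3
Step 4: PC=3 exec 'SUB D, B'. After: A=2 B=2 C=0 D=-2 ZF=0 PC=4
Step 5: PC=4 exec 'SUB A, 1'. After: A=1 B=2 C=0 D=-2 ZF=0 PC=5
Step 6: PC=5 exec 'JNZ 2'. After: A=1 B=2 C=0 D=-2 ZF=0 PC=2
Step 7: PC=2 exec 'SUB C, C'. After: A=1 B=2 C=0 D=-2 ZF=1 PC=3
Step 8: PC=3 exec 'SUB D, B'. After: A=1 B=2 C=0 D=-4 ZF=0 PC=4
Step 9: PC=4 exec 'SUB A, 1'. After: A=0 B=2 C=0 D=-4 ZF=1 PC=5
Step 10: PC=5 exec 'JNZ 2'. After: A=0 B=2 C=0 D=-4 ZF=1 PC=6
Step 11: PC=6 exec 'ADD B, 1'. After: A=0 B=3 C=0 D=-4 ZF=0 PC=7
Step 12: PC=7 exec 'MOV C, 5'. After: A=0 B=3 C=5 D=-4 ZF=0 PC=8
Step 13: PC=8 exec 'MOV B, 1'. After: A=0 B=1 C=5 D=-4 ZF=0 PC=9
Step 14: PC=9 exec 'HALT'. After: A=0 B=1 C=5 D=-4 ZF=0 PC=9 HALTED

Answer: 0 1 5 -4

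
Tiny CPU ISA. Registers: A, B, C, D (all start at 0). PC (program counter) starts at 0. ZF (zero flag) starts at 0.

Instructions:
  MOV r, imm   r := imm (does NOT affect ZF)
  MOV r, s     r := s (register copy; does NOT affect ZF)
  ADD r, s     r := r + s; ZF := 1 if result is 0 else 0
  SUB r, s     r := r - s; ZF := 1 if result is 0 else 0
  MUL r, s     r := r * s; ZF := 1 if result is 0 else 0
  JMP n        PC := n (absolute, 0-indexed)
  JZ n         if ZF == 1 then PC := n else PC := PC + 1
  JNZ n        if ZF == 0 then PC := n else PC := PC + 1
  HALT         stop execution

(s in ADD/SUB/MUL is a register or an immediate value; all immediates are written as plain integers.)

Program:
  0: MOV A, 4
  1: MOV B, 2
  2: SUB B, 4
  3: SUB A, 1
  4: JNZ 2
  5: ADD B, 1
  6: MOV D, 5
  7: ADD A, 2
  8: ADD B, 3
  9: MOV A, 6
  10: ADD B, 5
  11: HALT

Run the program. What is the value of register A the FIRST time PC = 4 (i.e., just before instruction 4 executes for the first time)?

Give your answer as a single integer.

Step 1: PC=0 exec 'MOV A, 4'. After: A=4 B=0 C=0 D=0 ZF=0 PC=1
Step 2: PC=1 exec 'MOV B, 2'. After: A=4 B=2 C=0 D=0 ZF=0 PC=2
Step 3: PC=2 exec 'SUB B, 4'. After: A=4 B=-2 C=0 D=0 ZF=0 PC=3
Step 4: PC=3 exec 'SUB A, 1'. After: A=3 B=-2 C=0 D=0 ZF=0 PC=4
First time PC=4: A=3

3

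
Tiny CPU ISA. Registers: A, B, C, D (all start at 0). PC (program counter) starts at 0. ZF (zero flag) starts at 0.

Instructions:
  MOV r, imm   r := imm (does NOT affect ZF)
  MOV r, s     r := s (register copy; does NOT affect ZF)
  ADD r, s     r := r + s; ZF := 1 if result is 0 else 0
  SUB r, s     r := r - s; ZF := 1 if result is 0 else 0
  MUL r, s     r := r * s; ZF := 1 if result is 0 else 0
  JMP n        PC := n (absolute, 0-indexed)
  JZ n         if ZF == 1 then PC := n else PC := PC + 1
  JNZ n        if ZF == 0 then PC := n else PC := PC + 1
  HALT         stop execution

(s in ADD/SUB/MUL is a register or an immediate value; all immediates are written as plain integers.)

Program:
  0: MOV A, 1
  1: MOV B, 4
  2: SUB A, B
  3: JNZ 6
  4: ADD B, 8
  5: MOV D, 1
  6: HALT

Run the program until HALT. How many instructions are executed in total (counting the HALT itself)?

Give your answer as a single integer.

Step 1: PC=0 exec 'MOV A, 1'. After: A=1 B=0 C=0 D=0 ZF=0 PC=1
Step 2: PC=1 exec 'MOV B, 4'. After: A=1 B=4 C=0 D=0 ZF=0 PC=2
Step 3: PC=2 exec 'SUB A, B'. After: A=-3 B=4 C=0 D=0 ZF=0 PC=3
Step 4: PC=3 exec 'JNZ 6'. After: A=-3 B=4 C=0 D=0 ZF=0 PC=6
Step 5: PC=6 exec 'HALT'. After: A=-3 B=4 C=0 D=0 ZF=0 PC=6 HALTED
Total instructions executed: 5

Answer: 5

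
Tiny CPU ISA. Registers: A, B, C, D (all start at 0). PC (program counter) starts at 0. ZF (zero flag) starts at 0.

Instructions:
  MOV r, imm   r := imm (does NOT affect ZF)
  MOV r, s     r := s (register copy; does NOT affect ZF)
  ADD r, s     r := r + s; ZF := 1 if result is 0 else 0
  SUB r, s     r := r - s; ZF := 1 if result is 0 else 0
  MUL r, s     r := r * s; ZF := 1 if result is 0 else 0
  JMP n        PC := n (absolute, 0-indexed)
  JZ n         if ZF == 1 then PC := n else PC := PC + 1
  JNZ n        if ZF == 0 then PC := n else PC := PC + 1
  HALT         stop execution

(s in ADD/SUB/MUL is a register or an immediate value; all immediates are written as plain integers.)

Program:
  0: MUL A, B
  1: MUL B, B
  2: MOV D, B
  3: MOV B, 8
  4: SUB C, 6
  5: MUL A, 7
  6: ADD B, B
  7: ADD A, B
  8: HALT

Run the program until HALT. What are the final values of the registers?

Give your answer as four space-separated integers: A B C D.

Step 1: PC=0 exec 'MUL A, B'. After: A=0 B=0 C=0 D=0 ZF=1 PC=1
Step 2: PC=1 exec 'MUL B, B'. After: A=0 B=0 C=0 D=0 ZF=1 PC=2
Step 3: PC=2 exec 'MOV D, B'. After: A=0 B=0 C=0 D=0 ZF=1 PC=3
Step 4: PC=3 exec 'MOV B, 8'. After: A=0 B=8 C=0 D=0 ZF=1 PC=4
Step 5: PC=4 exec 'SUB C, 6'. After: A=0 B=8 C=-6 D=0 ZF=0 PC=5
Step 6: PC=5 exec 'MUL A, 7'. After: A=0 B=8 C=-6 D=0 ZF=1 PC=6
Step 7: PC=6 exec 'ADD B, B'. After: A=0 B=16 C=-6 D=0 ZF=0 PC=7
Step 8: PC=7 exec 'ADD A, B'. After: A=16 B=16 C=-6 D=0 ZF=0 PC=8
Step 9: PC=8 exec 'HALT'. After: A=16 B=16 C=-6 D=0 ZF=0 PC=8 HALTED

Answer: 16 16 -6 0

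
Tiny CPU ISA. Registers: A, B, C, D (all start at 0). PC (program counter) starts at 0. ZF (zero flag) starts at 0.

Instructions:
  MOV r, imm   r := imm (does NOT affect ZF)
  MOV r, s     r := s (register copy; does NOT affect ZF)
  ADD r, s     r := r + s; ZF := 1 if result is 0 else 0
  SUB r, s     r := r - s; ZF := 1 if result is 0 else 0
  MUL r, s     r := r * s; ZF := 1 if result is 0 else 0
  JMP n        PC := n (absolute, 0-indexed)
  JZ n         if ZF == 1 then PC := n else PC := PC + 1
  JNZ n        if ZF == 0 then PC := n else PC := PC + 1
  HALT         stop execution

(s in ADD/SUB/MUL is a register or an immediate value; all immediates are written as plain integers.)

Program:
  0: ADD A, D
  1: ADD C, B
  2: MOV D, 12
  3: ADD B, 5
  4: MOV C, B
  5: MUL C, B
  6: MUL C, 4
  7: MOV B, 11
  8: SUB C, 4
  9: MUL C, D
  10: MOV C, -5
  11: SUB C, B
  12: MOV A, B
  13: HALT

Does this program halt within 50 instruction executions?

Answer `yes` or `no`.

Answer: yes

Derivation:
Step 1: PC=0 exec 'ADD A, D'. After: A=0 B=0 C=0 D=0 ZF=1 PC=1
Step 2: PC=1 exec 'ADD C, B'. After: A=0 B=0 C=0 D=0 ZF=1 PC=2
Step 3: PC=2 exec 'MOV D, 12'. After: A=0 B=0 C=0 D=12 ZF=1 PC=3
Step 4: PC=3 exec 'ADD B, 5'. After: A=0 B=5 C=0 D=12 ZF=0 PC=4
Step 5: PC=4 exec 'MOV C, B'. After: A=0 B=5 C=5 D=12 ZF=0 PC=5
Step 6: PC=5 exec 'MUL C, B'. After: A=0 B=5 C=25 D=12 ZF=0 PC=6
Step 7: PC=6 exec 'MUL C, 4'. After: A=0 B=5 C=100 D=12 ZF=0 PC=7
Step 8: PC=7 exec 'MOV B, 11'. After: A=0 B=11 C=100 D=12 ZF=0 PC=8
Step 9: PC=8 exec 'SUB C, 4'. After: A=0 B=11 C=96 D=12 ZF=0 PC=9
Step 10: PC=9 exec 'MUL C, D'. After: A=0 B=11 C=1152 D=12 ZF=0 PC=10
Step 11: PC=10 exec 'MOV C, -5'. After: A=0 B=11 C=-5 D=12 ZF=0 PC=11
Step 12: PC=11 exec 'SUB C, B'. After: A=0 B=11 C=-16 D=12 ZF=0 PC=12
Step 13: PC=12 exec 'MOV A, B'. After: A=11 B=11 C=-16 D=12 ZF=0 PC=13
Step 14: PC=13 exec 'HALT'. After: A=11 B=11 C=-16 D=12 ZF=0 PC=13 HALTED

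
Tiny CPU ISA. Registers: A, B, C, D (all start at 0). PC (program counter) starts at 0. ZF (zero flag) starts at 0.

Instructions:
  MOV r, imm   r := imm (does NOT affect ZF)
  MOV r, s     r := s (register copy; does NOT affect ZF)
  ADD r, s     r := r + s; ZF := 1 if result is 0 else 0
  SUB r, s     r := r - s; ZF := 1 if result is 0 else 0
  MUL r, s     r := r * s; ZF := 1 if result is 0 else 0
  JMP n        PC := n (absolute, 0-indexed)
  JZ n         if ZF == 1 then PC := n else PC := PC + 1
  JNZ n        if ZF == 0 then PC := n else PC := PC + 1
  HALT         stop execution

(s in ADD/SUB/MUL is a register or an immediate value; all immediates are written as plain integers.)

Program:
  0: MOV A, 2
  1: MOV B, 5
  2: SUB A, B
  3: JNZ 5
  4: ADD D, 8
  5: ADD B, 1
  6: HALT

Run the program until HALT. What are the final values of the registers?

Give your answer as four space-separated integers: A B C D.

Step 1: PC=0 exec 'MOV A, 2'. After: A=2 B=0 C=0 D=0 ZF=0 PC=1
Step 2: PC=1 exec 'MOV B, 5'. After: A=2 B=5 C=0 D=0 ZF=0 PC=2
Step 3: PC=2 exec 'SUB A, B'. After: A=-3 B=5 C=0 D=0 ZF=0 PC=3
Step 4: PC=3 exec 'JNZ 5'. After: A=-3 B=5 C=0 D=0 ZF=0 PC=5
Step 5: PC=5 exec 'ADD B, 1'. After: A=-3 B=6 C=0 D=0 ZF=0 PC=6
Step 6: PC=6 exec 'HALT'. After: A=-3 B=6 C=0 D=0 ZF=0 PC=6 HALTED

Answer: -3 6 0 0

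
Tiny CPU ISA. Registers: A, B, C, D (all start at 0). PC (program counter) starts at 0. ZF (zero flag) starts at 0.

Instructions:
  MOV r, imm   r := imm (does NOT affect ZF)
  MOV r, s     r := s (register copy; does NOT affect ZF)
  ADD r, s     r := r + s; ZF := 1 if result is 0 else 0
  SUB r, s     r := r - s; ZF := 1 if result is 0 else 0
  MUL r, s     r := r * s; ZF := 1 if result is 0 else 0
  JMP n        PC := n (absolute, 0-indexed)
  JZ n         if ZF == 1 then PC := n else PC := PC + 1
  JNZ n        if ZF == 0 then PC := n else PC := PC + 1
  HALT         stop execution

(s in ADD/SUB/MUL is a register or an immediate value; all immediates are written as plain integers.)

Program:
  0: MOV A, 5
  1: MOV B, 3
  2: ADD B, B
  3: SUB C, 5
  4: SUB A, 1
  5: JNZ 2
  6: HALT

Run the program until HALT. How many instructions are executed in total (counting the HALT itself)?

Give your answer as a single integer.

Answer: 23

Derivation:
Step 1: PC=0 exec 'MOV A, 5'. After: A=5 B=0 C=0 D=0 ZF=0 PC=1
Step 2: PC=1 exec 'MOV B, 3'. After: A=5 B=3 C=0 D=0 ZF=0 PC=2
Step 3: PC=2 exec 'ADD B, B'. After: A=5 B=6 C=0 D=0 ZF=0 PC=3
Step 4: PC=3 exec 'SUB C, 5'. After: A=5 B=6 C=-5 D=0 ZF=0 PC=4
Step 5: PC=4 exec 'SUB A, 1'. After: A=4 B=6 C=-5 D=0 ZF=0 PC=5
Step 6: PC=5 exec 'JNZ 2'. After: A=4 B=6 C=-5 D=0 ZF=0 PC=2
Step 7: PC=2 exec 'ADD B, B'. After: A=4 B=12 C=-5 D=0 ZF=0 PC=3
Step 8: PC=3 exec 'SUB C, 5'. After: A=4 B=12 C=-10 D=0 ZF=0 PC=4
Step 9: PC=4 exec 'SUB A, 1'. After: A=3 B=12 C=-10 D=0 ZF=0 PC=5
Step 10: PC=5 exec 'JNZ 2'. After: A=3 B=12 C=-10 D=0 ZF=0 PC=2
Step 11: PC=2 exec 'ADD B, B'. After: A=3 B=24 C=-10 D=0 ZF=0 PC=3
Step 12: PC=3 exec 'SUB C, 5'. After: A=3 B=24 C=-15 D=0 ZF=0 PC=4
Step 13: PC=4 exec 'SUB A, 1'. After: A=2 B=24 C=-15 D=0 ZF=0 PC=5
Step 14: PC=5 exec 'JNZ 2'. After: A=2 B=24 C=-15 D=0 ZF=0 PC=2
Step 15: PC=2 exec 'ADD B, B'. After: A=2 B=48 C=-15 D=0 ZF=0 PC=3
Step 16: PC=3 exec 'SUB C, 5'. After: A=2 B=48 C=-20 D=0 ZF=0 PC=4
Step 17: PC=4 exec 'SUB A, 1'. After: A=1 B=48 C=-20 D=0 ZF=0 PC=5
Step 18: PC=5 exec 'JNZ 2'. After: A=1 B=48 C=-20 D=0 ZF=0 PC=2
Step 19: PC=2 exec 'ADD B, B'. After: A=1 B=96 C=-20 D=0 ZF=0 PC=3
Step 20: PC=3 exec 'SUB C, 5'. After: A=1 B=96 C=-25 D=0 ZF=0 PC=4
Step 21: PC=4 exec 'SUB A, 1'. After: A=0 B=96 C=-25 D=0 ZF=1 PC=5
Step 22: PC=5 exec 'JNZ 2'. After: A=0 B=96 C=-25 D=0 ZF=1 PC=6
Step 23: PC=6 exec 'HALT'. After: A=0 B=96 C=-25 D=0 ZF=1 PC=6 HALTED
Total instructions executed: 23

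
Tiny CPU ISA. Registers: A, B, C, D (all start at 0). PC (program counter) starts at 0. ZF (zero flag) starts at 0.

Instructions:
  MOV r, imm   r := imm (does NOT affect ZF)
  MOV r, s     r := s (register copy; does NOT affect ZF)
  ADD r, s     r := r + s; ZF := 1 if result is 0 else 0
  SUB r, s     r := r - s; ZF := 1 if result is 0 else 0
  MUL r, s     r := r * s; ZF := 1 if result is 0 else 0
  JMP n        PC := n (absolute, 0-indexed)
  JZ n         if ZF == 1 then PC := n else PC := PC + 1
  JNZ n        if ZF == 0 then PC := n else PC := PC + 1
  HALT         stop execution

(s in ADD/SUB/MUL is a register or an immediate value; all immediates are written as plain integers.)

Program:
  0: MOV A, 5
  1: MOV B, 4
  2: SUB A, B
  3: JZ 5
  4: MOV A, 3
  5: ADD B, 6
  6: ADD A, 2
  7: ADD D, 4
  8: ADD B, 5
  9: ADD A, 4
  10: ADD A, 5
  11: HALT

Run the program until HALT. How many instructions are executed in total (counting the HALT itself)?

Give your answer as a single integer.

Step 1: PC=0 exec 'MOV A, 5'. After: A=5 B=0 C=0 D=0 ZF=0 PC=1
Step 2: PC=1 exec 'MOV B, 4'. After: A=5 B=4 C=0 D=0 ZF=0 PC=2
Step 3: PC=2 exec 'SUB A, B'. After: A=1 B=4 C=0 D=0 ZF=0 PC=3
Step 4: PC=3 exec 'JZ 5'. After: A=1 B=4 C=0 D=0 ZF=0 PC=4
Step 5: PC=4 exec 'MOV A, 3'. After: A=3 B=4 C=0 D=0 ZF=0 PC=5
Step 6: PC=5 exec 'ADD B, 6'. After: A=3 B=10 C=0 D=0 ZF=0 PC=6
Step 7: PC=6 exec 'ADD A, 2'. After: A=5 B=10 C=0 D=0 ZF=0 PC=7
Step 8: PC=7 exec 'ADD D, 4'. After: A=5 B=10 C=0 D=4 ZF=0 PC=8
Step 9: PC=8 exec 'ADD B, 5'. After: A=5 B=15 C=0 D=4 ZF=0 PC=9
Step 10: PC=9 exec 'ADD A, 4'. After: A=9 B=15 C=0 D=4 ZF=0 PC=10
Step 11: PC=10 exec 'ADD A, 5'. After: A=14 B=15 C=0 D=4 ZF=0 PC=11
Step 12: PC=11 exec 'HALT'. After: A=14 B=15 C=0 D=4 ZF=0 PC=11 HALTED
Total instructions executed: 12

Answer: 12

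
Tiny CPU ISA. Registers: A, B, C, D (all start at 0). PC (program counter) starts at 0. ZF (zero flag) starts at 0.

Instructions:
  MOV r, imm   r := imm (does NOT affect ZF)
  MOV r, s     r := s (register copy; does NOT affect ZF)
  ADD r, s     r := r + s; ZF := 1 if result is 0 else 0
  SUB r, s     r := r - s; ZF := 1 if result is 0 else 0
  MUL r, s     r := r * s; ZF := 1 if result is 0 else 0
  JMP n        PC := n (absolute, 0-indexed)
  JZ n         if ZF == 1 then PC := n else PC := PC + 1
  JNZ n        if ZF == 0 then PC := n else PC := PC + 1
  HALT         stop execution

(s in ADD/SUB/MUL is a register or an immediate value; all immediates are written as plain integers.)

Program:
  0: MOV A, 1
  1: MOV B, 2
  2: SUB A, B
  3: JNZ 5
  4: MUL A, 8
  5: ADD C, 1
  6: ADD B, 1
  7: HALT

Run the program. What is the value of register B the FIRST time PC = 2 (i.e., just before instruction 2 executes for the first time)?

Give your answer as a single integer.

Step 1: PC=0 exec 'MOV A, 1'. After: A=1 B=0 C=0 D=0 ZF=0 PC=1
Step 2: PC=1 exec 'MOV B, 2'. After: A=1 B=2 C=0 D=0 ZF=0 PC=2
First time PC=2: B=2

2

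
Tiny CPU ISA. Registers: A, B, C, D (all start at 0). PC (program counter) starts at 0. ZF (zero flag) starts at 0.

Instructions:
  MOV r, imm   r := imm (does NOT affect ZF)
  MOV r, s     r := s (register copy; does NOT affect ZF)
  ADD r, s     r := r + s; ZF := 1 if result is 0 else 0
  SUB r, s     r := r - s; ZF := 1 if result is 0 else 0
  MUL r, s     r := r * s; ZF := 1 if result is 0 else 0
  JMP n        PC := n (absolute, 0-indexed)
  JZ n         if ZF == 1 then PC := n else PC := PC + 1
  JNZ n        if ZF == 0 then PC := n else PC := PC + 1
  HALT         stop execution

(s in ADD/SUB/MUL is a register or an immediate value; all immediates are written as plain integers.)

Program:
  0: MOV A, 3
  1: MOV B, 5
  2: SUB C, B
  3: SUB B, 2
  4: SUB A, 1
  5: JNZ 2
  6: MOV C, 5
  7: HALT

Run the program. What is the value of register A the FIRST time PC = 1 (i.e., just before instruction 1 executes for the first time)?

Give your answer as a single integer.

Step 1: PC=0 exec 'MOV A, 3'. After: A=3 B=0 C=0 D=0 ZF=0 PC=1
First time PC=1: A=3

3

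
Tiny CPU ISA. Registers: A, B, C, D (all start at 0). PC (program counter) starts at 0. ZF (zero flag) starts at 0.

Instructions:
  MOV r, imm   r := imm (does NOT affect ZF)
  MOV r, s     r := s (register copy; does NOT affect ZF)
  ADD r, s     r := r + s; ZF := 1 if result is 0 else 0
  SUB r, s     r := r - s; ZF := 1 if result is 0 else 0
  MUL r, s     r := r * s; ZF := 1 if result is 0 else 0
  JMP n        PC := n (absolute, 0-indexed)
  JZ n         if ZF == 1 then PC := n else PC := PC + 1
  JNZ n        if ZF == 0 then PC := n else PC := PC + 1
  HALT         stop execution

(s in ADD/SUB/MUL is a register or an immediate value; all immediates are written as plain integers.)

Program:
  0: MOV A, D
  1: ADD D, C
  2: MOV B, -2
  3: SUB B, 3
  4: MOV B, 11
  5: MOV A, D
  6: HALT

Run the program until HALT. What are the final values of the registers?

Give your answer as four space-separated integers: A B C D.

Answer: 0 11 0 0

Derivation:
Step 1: PC=0 exec 'MOV A, D'. After: A=0 B=0 C=0 D=0 ZF=0 PC=1
Step 2: PC=1 exec 'ADD D, C'. After: A=0 B=0 C=0 D=0 ZF=1 PC=2
Step 3: PC=2 exec 'MOV B, -2'. After: A=0 B=-2 C=0 D=0 ZF=1 PC=3
Step 4: PC=3 exec 'SUB B, 3'. After: A=0 B=-5 C=0 D=0 ZF=0 PC=4
Step 5: PC=4 exec 'MOV B, 11'. After: A=0 B=11 C=0 D=0 ZF=0 PC=5
Step 6: PC=5 exec 'MOV A, D'. After: A=0 B=11 C=0 D=0 ZF=0 PC=6
Step 7: PC=6 exec 'HALT'. After: A=0 B=11 C=0 D=0 ZF=0 PC=6 HALTED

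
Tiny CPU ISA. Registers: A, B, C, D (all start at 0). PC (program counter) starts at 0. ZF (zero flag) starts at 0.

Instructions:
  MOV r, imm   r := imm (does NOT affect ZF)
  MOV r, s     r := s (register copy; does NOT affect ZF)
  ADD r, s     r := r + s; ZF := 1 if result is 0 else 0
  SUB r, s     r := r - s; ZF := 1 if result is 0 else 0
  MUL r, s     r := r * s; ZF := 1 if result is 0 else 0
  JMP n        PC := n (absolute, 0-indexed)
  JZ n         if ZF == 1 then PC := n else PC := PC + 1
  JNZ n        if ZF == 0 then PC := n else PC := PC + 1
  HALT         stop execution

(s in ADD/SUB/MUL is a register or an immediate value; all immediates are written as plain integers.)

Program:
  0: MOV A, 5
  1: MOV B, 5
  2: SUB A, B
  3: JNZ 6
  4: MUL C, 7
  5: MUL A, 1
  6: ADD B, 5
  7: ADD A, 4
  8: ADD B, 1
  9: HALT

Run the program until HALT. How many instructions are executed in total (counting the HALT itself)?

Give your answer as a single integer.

Answer: 10

Derivation:
Step 1: PC=0 exec 'MOV A, 5'. After: A=5 B=0 C=0 D=0 ZF=0 PC=1
Step 2: PC=1 exec 'MOV B, 5'. After: A=5 B=5 C=0 D=0 ZF=0 PC=2
Step 3: PC=2 exec 'SUB A, B'. After: A=0 B=5 C=0 D=0 ZF=1 PC=3
Step 4: PC=3 exec 'JNZ 6'. After: A=0 B=5 C=0 D=0 ZF=1 PC=4
Step 5: PC=4 exec 'MUL C, 7'. After: A=0 B=5 C=0 D=0 ZF=1 PC=5
Step 6: PC=5 exec 'MUL A, 1'. After: A=0 B=5 C=0 D=0 ZF=1 PC=6
Step 7: PC=6 exec 'ADD B, 5'. After: A=0 B=10 C=0 D=0 ZF=0 PC=7
Step 8: PC=7 exec 'ADD A, 4'. After: A=4 B=10 C=0 D=0 ZF=0 PC=8
Step 9: PC=8 exec 'ADD B, 1'. After: A=4 B=11 C=0 D=0 ZF=0 PC=9
Step 10: PC=9 exec 'HALT'. After: A=4 B=11 C=0 D=0 ZF=0 PC=9 HALTED
Total instructions executed: 10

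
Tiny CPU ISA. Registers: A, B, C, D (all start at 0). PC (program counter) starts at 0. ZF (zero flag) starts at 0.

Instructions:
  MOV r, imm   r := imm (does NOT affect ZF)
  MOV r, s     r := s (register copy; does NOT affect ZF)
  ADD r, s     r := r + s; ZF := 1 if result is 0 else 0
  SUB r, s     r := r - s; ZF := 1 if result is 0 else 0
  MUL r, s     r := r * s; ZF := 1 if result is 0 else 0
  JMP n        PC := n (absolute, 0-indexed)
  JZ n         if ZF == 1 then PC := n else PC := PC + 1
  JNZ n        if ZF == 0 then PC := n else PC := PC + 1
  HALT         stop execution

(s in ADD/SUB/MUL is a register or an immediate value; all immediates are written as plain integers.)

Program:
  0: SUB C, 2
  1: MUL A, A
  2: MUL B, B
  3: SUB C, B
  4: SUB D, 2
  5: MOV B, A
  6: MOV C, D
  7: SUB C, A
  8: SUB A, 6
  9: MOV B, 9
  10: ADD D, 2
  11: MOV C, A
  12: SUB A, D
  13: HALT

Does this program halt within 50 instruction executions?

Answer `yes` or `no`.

Answer: yes

Derivation:
Step 1: PC=0 exec 'SUB C, 2'. After: A=0 B=0 C=-2 D=0 ZF=0 PC=1
Step 2: PC=1 exec 'MUL A, A'. After: A=0 B=0 C=-2 D=0 ZF=1 PC=2
Step 3: PC=2 exec 'MUL B, B'. After: A=0 B=0 C=-2 D=0 ZF=1 PC=3
Step 4: PC=3 exec 'SUB C, B'. After: A=0 B=0 C=-2 D=0 ZF=0 PC=4
Step 5: PC=4 exec 'SUB D, 2'. After: A=0 B=0 C=-2 D=-2 ZF=0 PC=5
Step 6: PC=5 exec 'MOV B, A'. After: A=0 B=0 C=-2 D=-2 ZF=0 PC=6
Step 7: PC=6 exec 'MOV C, D'. After: A=0 B=0 C=-2 D=-2 ZF=0 PC=7
Step 8: PC=7 exec 'SUB C, A'. After: A=0 B=0 C=-2 D=-2 ZF=0 PC=8
Step 9: PC=8 exec 'SUB A, 6'. After: A=-6 B=0 C=-2 D=-2 ZF=0 PC=9
Step 10: PC=9 exec 'MOV B, 9'. After: A=-6 B=9 C=-2 D=-2 ZF=0 PC=10
Step 11: PC=10 exec 'ADD D, 2'. After: A=-6 B=9 C=-2 D=0 ZF=1 PC=11
Step 12: PC=11 exec 'MOV C, A'. After: A=-6 B=9 C=-6 D=0 ZF=1 PC=12
Step 13: PC=12 exec 'SUB A, D'. After: A=-6 B=9 C=-6 D=0 ZF=0 PC=13
Step 14: PC=13 exec 'HALT'. After: A=-6 B=9 C=-6 D=0 ZF=0 PC=13 HALTED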